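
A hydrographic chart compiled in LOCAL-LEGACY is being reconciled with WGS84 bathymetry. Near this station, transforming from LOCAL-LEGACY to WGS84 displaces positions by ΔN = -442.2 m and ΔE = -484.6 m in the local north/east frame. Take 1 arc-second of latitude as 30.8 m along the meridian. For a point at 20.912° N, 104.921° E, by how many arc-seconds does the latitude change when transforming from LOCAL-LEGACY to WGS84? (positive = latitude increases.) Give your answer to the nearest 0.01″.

Δφ = -14.36″

1″ of latitude = 30.80 m, so Δφ = -442.2 / 30.80 = -14.357″.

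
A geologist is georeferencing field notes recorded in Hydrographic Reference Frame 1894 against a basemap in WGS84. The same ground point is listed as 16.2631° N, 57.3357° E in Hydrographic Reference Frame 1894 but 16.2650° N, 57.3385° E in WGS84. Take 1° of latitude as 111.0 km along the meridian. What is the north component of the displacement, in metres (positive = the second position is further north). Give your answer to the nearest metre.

Δφ = 16.2650° − 16.2631° = +0.0019°; Δλ = 57.3385° − 57.3357° = +0.0028°.
ΔN = Δφ × 111000 = 210.9 m; ΔE = Δλ × 111000 × cos(16.2631°) = +0.0028 × 111000 × 0.959986 = 298.4 m.

ΔN = 211 m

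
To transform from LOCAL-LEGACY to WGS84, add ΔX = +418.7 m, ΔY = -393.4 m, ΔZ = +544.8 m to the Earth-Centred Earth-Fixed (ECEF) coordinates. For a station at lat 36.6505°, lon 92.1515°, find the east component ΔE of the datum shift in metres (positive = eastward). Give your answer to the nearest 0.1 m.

The local east axis at (φ, λ) is (−sin λ, cos λ, 0), so ΔE = −sin(92.1515°)·418.7 + cos(92.1515°)·(-393.4) = -403.64 m.

ΔE = -403.6 m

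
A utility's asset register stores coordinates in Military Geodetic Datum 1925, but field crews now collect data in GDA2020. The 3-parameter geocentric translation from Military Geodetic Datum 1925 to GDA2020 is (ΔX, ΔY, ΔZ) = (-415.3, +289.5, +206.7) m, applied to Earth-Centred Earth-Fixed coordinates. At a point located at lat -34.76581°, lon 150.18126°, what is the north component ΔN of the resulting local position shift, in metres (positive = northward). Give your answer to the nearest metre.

ΔN = 457 m

The local north axis is (−sin φ cos λ, −sin φ sin λ, cos φ), giving ΔN = 205.460 + 82.087 + 169.802 = 457.35 m.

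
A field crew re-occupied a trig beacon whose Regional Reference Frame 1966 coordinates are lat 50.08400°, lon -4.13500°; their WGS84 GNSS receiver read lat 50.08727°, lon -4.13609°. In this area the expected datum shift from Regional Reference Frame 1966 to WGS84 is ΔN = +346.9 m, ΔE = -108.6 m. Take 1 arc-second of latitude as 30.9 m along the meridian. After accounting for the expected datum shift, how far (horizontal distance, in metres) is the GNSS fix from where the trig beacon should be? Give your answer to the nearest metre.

Observed coordinate differences: Δφ = +0.00327°, Δλ = -0.00109°.
Converting to metres (1° lat = 111240 m, cos φ = 0.641664): observed ΔN = 363.8 m, observed ΔE = -77.8 m.
Subtracting the expected shift leaves a residual of 363.8 − (346.9) = 16.9 m north and -77.8 − (-108.6) = 30.8 m east.
Residual distance = √(16.9² + 30.8²) = 35.1 m.

35 m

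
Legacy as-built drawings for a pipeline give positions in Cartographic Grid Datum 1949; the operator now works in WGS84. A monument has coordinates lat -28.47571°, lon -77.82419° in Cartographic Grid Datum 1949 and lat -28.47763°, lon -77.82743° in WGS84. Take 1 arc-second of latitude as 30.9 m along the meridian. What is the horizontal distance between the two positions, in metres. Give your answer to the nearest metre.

382 m

Δφ = -28.47763° − -28.47571° = -0.00192°; Δλ = -77.82743° − -77.82419° = -0.00324°.
1° of latitude = 3600 × 30.90 = 111240 m.
ΔN = Δφ × 111240 = -213.6 m; ΔE = Δλ × 111240 × cos(-28.47571°) = -0.00324 × 111240 × 0.879019 = -316.8 m.
Distance = √(ΔE² + ΔN²) = √((-316.8)² + (-213.6)²) = 382.1 m.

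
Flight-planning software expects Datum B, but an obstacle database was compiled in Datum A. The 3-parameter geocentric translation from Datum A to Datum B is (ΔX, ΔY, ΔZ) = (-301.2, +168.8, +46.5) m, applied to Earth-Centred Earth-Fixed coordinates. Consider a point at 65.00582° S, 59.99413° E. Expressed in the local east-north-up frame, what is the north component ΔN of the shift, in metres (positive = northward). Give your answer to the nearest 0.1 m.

At φ = -65.00582°, λ = 59.99413°: sin φ = -0.906351, cos φ = 0.422526, sin λ = 0.865974, cos λ = 0.500089.
ΔN = −sin φ cos λ·ΔX − sin φ sin λ·ΔY + cos φ·ΔZ = −(-0.906351)(0.500089)(-301.2) − (-0.906351)(0.865974)(168.8) + (0.422526)(46.5) = 15.61 m.

ΔN = 15.6 m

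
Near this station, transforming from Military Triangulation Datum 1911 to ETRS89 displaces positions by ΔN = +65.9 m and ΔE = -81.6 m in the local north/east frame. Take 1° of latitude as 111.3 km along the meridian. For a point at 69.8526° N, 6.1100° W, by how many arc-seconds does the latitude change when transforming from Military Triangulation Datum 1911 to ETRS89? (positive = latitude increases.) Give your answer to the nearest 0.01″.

1° of latitude = 111.3 km, so Δφ = 65.9 / 111300 = 0.0005921° = 2.132″.

Δφ = 2.13″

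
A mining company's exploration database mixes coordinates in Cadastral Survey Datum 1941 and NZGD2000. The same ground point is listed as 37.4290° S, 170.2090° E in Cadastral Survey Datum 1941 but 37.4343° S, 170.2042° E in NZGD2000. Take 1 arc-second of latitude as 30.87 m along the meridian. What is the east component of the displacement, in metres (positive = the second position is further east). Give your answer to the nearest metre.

ΔE = -424 m

Δφ = -37.4343° − -37.4290° = -0.0053°; Δλ = 170.2042° − 170.2090° = -0.0048°.
1° of latitude = 3600 × 30.87 = 111132 m.
ΔN = Δφ × 111132 = -589.0 m; ΔE = Δλ × 111132 × cos(-37.4290°) = -0.0048 × 111132 × 0.794107 = -423.6 m.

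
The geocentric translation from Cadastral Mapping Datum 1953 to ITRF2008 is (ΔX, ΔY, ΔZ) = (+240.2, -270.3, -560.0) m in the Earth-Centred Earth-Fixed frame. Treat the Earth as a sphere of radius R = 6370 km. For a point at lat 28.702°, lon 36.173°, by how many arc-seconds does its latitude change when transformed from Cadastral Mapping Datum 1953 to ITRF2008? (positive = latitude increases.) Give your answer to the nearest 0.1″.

Δφ = -16.4″

sin φ = 0.480254, cos φ = 0.877129, sin λ = 0.590225, cos λ = 0.807239.
North component: ΔN = −sin φ cos λ·ΔX − sin φ sin λ·ΔY + cos φ·ΔZ = −(0.480254)(0.807239)(240.2) − (0.480254)(0.590225)(-270.3) + (0.877129)(-560.0) = -507.69 m.
1° of latitude spans πR/180 = 111177 m, so Δφ = -507.69 / 111177 × 3600 = -16.439″.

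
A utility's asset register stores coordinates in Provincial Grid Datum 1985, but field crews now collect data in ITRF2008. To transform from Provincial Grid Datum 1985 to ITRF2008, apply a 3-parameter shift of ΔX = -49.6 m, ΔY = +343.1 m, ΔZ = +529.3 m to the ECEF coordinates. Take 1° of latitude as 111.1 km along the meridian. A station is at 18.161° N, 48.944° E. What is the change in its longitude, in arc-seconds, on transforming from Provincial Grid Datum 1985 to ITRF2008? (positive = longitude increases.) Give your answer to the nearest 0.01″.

sin φ = 0.311688, cos φ = 0.950184, sin λ = 0.754068, cos λ = 0.656796.
East component: ΔE = −sin λ·ΔX + cos λ·ΔY = −(0.754068)(-49.6) + (0.656796)(343.1) = 262.75 m.
1° of latitude spans 111100 m; at latitude φ, 1° of longitude spans that × cos φ = 105565.5 m, so Δλ = 262.75 / 105565.5 × 3600 = 8.960″.

Δλ = 8.96″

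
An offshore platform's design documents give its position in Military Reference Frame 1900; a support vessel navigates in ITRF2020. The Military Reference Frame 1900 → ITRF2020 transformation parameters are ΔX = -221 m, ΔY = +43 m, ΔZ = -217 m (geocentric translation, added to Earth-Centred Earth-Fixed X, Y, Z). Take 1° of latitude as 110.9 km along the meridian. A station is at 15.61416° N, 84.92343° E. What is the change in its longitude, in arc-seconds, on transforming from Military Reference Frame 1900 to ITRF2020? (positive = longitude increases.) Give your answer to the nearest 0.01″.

sin φ = 0.269158, cos φ = 0.963096, sin λ = 0.996077, cos λ = 0.088487.
East component: ΔE = −sin λ·ΔX + cos λ·ΔY = −(0.996077)(-221) + (0.088487)(43) = 223.94 m.
1° of latitude spans 110900 m; at latitude φ, 1° of longitude spans that × cos φ = 106807.4 m, so Δλ = 223.94 / 106807.4 × 3600 = 7.548″.

Δλ = 7.55″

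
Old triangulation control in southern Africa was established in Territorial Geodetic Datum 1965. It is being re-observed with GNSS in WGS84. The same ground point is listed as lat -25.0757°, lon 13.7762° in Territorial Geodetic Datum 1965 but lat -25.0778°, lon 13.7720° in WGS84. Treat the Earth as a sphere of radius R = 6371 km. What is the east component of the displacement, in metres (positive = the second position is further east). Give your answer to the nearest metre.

ΔE = -423 m

Δφ = -25.0778° − -25.0757° = -0.0021°; Δλ = 13.7720° − 13.7762° = -0.0042°.
1° along a meridian = πR/180 = 111195 m.
ΔN = Δφ × 111195 = -233.5 m; ΔE = Δλ × 111195 × cos(-25.0757°) = -0.0042 × 111195 × 0.905749 = -423.0 m.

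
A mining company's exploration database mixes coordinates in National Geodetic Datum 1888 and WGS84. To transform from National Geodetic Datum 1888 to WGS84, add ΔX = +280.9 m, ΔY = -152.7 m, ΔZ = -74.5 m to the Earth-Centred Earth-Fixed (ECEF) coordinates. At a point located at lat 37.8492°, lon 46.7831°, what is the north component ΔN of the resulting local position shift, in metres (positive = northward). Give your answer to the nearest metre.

At φ = 37.8492°, λ = 46.7831°: sin φ = 0.613585, cos φ = 0.789628, sin λ = 0.728767, cos λ = 0.684762.
ΔN = −sin φ cos λ·ΔX − sin φ sin λ·ΔY + cos φ·ΔZ = −(0.613585)(0.684762)(280.9) − (0.613585)(0.728767)(-152.7) + (0.789628)(-74.5) = -108.57 m.

ΔN = -109 m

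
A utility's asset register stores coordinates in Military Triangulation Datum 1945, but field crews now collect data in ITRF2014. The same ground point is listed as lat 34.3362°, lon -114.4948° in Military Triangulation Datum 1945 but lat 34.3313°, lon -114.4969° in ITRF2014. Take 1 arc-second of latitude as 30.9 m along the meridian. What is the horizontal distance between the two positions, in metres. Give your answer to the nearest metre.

578 m

Δφ = 34.3313° − 34.3362° = -0.0049°; Δλ = -114.4969° − -114.4948° = -0.0021°.
1° of latitude = 3600 × 30.90 = 111240 m.
ΔN = Δφ × 111240 = -545.1 m; ΔE = Δλ × 111240 × cos(34.3362°) = -0.0021 × 111240 × 0.825742 = -192.9 m.
Distance = √(ΔE² + ΔN²) = √((-192.9)² + (-545.1)²) = 578.2 m.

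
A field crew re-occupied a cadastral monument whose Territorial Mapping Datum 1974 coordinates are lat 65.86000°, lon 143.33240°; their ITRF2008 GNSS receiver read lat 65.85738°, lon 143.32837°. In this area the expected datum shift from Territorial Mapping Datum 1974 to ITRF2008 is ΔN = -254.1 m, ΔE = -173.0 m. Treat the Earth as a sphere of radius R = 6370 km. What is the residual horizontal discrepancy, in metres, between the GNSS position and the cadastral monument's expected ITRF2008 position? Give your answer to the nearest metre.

39 m

Observed coordinate differences: Δφ = -0.00262°, Δλ = -0.00403°.
Converting to metres (1° lat = 111177 m, cos φ = 0.408968): observed ΔN = -291.3 m, observed ΔE = -183.2 m.
Subtracting the expected shift leaves a residual of -291.3 − (-254.1) = -37.2 m north and -183.2 − (-173.0) = -10.2 m east.
Residual distance = √((-37.2)² + (-10.2)²) = 38.6 m.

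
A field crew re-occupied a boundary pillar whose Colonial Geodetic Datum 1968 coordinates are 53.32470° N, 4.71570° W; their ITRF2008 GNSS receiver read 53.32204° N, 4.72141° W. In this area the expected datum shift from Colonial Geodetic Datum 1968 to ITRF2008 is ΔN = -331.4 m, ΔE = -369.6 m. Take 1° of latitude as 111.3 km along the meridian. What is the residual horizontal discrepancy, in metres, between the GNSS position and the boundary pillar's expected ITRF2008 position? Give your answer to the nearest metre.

37 m

Observed coordinate differences: Δφ = -0.00266°, Δλ = -0.00571°.
Converting to metres (1° lat = 111300 m, cos φ = 0.597279): observed ΔN = -296.1 m, observed ΔE = -379.6 m.
Subtracting the expected shift leaves a residual of -296.1 − (-331.4) = 35.3 m north and -379.6 − (-369.6) = -10.0 m east.
Residual distance = √(35.3² + (-10.0)²) = 36.7 m.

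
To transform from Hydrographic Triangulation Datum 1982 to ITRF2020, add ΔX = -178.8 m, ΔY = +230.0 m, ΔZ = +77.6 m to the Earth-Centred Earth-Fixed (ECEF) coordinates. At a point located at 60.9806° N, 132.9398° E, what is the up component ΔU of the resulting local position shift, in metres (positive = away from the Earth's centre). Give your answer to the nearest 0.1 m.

The local up (radial) axis is (cos φ cos λ, cos φ sin λ, sin φ), giving ΔU = 59.088 + 81.680 + 67.858 = 208.63 m.

ΔU = 208.6 m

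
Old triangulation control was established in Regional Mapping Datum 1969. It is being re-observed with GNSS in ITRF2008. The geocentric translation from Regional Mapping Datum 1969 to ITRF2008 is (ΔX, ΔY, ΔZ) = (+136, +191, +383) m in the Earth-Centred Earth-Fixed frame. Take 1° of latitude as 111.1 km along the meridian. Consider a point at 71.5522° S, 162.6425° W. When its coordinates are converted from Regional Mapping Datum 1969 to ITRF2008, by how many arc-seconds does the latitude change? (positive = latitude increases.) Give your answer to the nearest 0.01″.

sin φ = -0.948612, cos φ = 0.316441, sin λ = -0.298333, cos λ = -0.954462.
North component: ΔN = −sin φ cos λ·ΔX − sin φ sin λ·ΔY + cos φ·ΔZ = −(-0.948612)(-0.954462)(136) − (-0.948612)(-0.298333)(191) + (0.316441)(383) = -55.99 m.
1° of latitude spans 111100 m, so Δφ = -55.99 / 111100 × 3600 = -1.814″.

Δφ = -1.81″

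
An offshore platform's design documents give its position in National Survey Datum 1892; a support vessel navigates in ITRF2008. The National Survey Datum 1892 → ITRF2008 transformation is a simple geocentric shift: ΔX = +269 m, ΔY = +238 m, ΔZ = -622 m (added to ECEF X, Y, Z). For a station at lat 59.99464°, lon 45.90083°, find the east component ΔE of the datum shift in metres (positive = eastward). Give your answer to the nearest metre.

The local east axis at (φ, λ) is (−sin λ, cos λ, 0), so ΔE = −sin(45.90083°)·269 + cos(45.90083°)·238 = -27.55 m.

ΔE = -28 m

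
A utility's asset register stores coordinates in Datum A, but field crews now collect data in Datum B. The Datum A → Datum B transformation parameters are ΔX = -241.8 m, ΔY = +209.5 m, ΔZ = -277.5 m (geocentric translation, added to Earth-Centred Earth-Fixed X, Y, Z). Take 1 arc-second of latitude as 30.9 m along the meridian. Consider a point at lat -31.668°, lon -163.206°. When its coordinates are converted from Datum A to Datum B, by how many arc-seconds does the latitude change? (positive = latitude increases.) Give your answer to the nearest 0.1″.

sin φ = -0.524996, cos φ = 0.851104, sin λ = -0.288932, cos λ = -0.957350.
North component: ΔN = −sin φ cos λ·ΔX − sin φ sin λ·ΔY + cos φ·ΔZ = −(-0.524996)(-0.957350)(-241.8) − (-0.524996)(-0.288932)(209.5) + (0.851104)(-277.5) = -146.43 m.
1° of latitude spans 3600 × 30.90 = 111240 m, so Δφ = -146.43 / 111240 × 3600 = -4.739″.

Δφ = -4.7″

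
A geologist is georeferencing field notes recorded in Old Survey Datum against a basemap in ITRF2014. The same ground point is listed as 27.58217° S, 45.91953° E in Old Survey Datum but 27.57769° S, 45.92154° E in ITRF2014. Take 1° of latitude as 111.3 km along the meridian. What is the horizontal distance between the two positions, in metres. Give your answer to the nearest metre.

537 m

Δφ = -27.57769° − -27.58217° = +0.00448°; Δλ = 45.92154° − 45.91953° = +0.00201°.
ΔN = Δφ × 111300 = 498.6 m; ΔE = Δλ × 111300 × cos(-27.58217°) = +0.00201 × 111300 × 0.886348 = 198.3 m.
Distance = √(ΔE² + ΔN²) = √(198.3² + 498.6²) = 536.6 m.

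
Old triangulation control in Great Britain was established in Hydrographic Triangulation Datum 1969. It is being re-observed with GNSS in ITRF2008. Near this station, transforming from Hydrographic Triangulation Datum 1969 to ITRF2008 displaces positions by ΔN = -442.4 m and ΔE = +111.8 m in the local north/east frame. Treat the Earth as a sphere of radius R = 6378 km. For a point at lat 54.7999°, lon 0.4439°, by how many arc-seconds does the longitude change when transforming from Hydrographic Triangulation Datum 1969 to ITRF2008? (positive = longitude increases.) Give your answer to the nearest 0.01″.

Δλ = 6.27″

At latitude 54.7999°, cos φ = 0.576434.
One radian of longitude at latitude φ spans R cos φ, so Δλ = ΔE / (R cos φ) = 111.8 / (6378000 × 0.576434) = 3.0409e-05 rad = 6.272″.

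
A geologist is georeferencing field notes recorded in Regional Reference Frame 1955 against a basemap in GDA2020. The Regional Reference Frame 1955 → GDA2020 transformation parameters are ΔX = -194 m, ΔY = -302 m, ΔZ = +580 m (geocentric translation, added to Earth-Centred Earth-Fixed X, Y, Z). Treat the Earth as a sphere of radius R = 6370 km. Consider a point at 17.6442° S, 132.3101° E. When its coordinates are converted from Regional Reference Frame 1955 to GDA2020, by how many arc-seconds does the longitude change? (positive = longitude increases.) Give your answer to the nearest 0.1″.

Δλ = 11.8″

sin φ = -0.303105, cos φ = 0.952957, sin λ = 0.739512, cos λ = -0.673143.
East component: ΔE = −sin λ·ΔX + cos λ·ΔY = −(0.739512)(-194) + (-0.673143)(-302) = 346.75 m.
1° of latitude spans πR/180 = 111177 m; at latitude φ, 1° of longitude spans that × cos φ = 105947.4 m, so Δλ = 346.75 / 105947.4 × 3600 = 11.782″.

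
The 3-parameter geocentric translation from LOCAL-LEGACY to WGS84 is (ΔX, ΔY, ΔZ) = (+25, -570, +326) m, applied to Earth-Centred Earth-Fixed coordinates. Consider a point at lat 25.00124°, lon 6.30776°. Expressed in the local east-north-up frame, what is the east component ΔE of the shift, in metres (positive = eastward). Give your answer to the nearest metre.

ΔE = -569 m

At φ = 25.00124°, λ = 6.30776°: sin φ = 0.422638, cos φ = 0.906299, sin λ = 0.109869, cos λ = 0.993946.
ΔE = −sin λ·ΔX + cos λ·ΔY = −(0.109869)·(25) + (0.993946)·(-570) = -569.30 m.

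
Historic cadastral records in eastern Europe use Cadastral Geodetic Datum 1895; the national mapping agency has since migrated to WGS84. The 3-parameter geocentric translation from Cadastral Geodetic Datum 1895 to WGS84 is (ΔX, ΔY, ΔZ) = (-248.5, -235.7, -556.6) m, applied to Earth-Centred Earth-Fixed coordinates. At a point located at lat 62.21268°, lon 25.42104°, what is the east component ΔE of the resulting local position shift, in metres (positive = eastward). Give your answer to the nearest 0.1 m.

ΔE = -106.2 m

At φ = 62.21268°, λ = 25.42104°: sin φ = 0.884684, cos φ = 0.466191, sin λ = 0.429267, cos λ = 0.903178.
ΔE = −sin λ·ΔX + cos λ·ΔY = −(0.429267)·(-248.5) + (0.903178)·(-235.7) = -106.21 m.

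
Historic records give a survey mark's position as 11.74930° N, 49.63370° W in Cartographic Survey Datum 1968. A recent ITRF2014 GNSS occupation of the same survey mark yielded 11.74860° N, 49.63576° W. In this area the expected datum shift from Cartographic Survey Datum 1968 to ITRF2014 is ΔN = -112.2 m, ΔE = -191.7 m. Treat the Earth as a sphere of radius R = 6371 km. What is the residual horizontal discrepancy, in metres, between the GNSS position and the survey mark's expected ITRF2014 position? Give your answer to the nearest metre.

Observed coordinate differences: Δφ = -0.00070°, Δλ = -0.00206°.
Converting to metres (1° lat = 111195 m, cos φ = 0.979048): observed ΔN = -77.8 m, observed ΔE = -224.3 m.
Subtracting the expected shift leaves a residual of -77.8 − (-112.2) = 34.4 m north and -224.3 − (-191.7) = -32.6 m east.
Residual distance = √(34.4² + (-32.6)²) = 47.3 m.

47 m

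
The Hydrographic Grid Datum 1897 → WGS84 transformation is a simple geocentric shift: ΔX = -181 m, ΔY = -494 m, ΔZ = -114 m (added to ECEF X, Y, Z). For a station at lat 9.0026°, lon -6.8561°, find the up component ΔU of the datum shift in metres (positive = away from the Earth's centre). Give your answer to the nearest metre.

ΔU = -137 m

The local up (radial) axis is (cos φ cos λ, cos φ sin λ, sin φ), giving ΔU = -177.492 + 58.245 − 17.839 = -137.09 m.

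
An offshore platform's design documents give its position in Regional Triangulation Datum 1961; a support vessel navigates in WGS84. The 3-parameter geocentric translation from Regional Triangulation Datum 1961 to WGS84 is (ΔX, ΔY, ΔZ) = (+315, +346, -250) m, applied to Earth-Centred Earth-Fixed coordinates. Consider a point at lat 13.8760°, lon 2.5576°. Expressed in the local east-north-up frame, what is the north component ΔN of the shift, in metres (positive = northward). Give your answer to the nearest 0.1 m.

ΔN = -321.9 m

The local north axis is (−sin φ cos λ, −sin φ sin λ, cos φ), giving ΔN = -75.468 − 3.703 − 242.704 = -321.88 m.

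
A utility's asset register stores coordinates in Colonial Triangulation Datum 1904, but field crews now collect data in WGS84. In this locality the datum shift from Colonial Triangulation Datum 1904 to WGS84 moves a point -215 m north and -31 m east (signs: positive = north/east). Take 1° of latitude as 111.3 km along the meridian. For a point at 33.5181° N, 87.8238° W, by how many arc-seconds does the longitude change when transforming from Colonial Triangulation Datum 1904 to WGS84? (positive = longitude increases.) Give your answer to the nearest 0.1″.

Δλ = -1.2″

At latitude 33.5181°, cos φ = 0.833711.
1° of longitude at this latitude = 111.3 × cos φ = 92.79 km, so Δλ = -31.0 / 92792.1 = -0.0003341° = -1.203″.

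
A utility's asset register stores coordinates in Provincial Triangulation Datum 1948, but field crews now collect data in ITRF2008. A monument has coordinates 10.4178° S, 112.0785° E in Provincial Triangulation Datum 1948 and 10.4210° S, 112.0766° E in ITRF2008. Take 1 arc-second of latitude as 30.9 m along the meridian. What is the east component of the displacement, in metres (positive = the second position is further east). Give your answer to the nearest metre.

ΔE = -208 m

Δφ = -10.4210° − -10.4178° = -0.0032°; Δλ = 112.0766° − 112.0785° = -0.0019°.
1° of latitude = 3600 × 30.90 = 111240 m.
ΔN = Δφ × 111240 = -356.0 m; ΔE = Δλ × 111240 × cos(-10.4178°) = -0.0019 × 111240 × 0.983515 = -207.9 m.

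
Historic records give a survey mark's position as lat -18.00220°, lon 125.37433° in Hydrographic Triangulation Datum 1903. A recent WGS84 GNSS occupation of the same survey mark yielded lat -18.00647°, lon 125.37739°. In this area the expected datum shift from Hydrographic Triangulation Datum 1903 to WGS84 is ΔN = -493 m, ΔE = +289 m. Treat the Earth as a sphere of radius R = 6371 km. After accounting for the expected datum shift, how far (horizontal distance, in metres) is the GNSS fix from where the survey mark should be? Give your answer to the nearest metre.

Observed coordinate differences: Δφ = -0.00427°, Δλ = +0.00306°.
Converting to metres (1° lat = 111195 m, cos φ = 0.951045): observed ΔN = -474.8 m, observed ΔE = 323.6 m.
Subtracting the expected shift leaves a residual of -474.8 − (-493) = 18.2 m north and 323.6 − (289) = 34.6 m east.
Residual distance = √(18.2² + 34.6²) = 39.1 m.

39 m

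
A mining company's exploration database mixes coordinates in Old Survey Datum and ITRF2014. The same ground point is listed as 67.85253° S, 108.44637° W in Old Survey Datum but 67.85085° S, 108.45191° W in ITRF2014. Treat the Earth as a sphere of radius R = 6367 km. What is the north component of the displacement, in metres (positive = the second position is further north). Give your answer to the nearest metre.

ΔN = 187 m

Δφ = -67.85085° − -67.85253° = +0.00168°; Δλ = -108.45191° − -108.44637° = -0.00554°.
1° along a meridian = πR/180 = 111125 m.
ΔN = Δφ × 111125 = 186.7 m; ΔE = Δλ × 111125 × cos(-67.85253°) = -0.00554 × 111125 × 0.376992 = -232.1 m.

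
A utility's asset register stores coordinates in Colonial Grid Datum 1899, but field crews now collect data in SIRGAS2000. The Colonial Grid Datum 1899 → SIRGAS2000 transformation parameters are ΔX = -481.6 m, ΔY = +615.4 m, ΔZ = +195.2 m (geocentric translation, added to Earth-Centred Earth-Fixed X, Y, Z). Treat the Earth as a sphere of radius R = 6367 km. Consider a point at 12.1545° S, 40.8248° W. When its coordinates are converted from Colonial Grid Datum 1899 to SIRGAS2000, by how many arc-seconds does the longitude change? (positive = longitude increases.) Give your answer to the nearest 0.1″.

sin φ = -0.210549, cos φ = 0.977583, sin λ = -0.653748, cos λ = 0.756712.
East component: ΔE = −sin λ·ΔX + cos λ·ΔY = −(-0.653748)(-481.6) + (0.756712)(615.4) = 150.84 m.
1° of latitude spans πR/180 = 111125 m; at latitude φ, 1° of longitude spans that × cos φ = 108634.1 m, so Δλ = 150.84 / 108634.1 × 3600 = 4.999″.

Δλ = 5.0″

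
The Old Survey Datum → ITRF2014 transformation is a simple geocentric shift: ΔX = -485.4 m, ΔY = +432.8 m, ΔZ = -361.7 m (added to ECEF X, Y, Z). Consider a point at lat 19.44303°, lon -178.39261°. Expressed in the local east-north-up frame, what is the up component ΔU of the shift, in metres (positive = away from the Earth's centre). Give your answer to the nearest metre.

At φ = 19.44303°, λ = -178.39261°: sin φ = 0.332869, cos φ = 0.942973, sin λ = -0.028051, cos λ = -0.999607.
ΔU = cos φ cos λ·ΔX + cos φ sin λ·ΔY + sin φ·ΔZ = (0.942973)(-0.999607)(-485.4) + (0.942973)(-0.028051)(432.8) + (0.332869)(-361.7) = 325.69 m.

ΔU = 326 m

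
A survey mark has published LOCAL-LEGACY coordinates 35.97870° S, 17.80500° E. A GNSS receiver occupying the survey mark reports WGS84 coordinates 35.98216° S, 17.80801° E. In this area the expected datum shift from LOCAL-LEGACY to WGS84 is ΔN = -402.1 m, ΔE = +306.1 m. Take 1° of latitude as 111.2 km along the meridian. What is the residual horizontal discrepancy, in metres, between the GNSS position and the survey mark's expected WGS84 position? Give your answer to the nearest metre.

Observed coordinate differences: Δφ = -0.00346°, Δλ = +0.00301°.
Converting to metres (1° lat = 111200 m, cos φ = 0.809235): observed ΔN = -384.8 m, observed ΔE = 270.9 m.
Subtracting the expected shift leaves a residual of -384.8 − (-402.1) = 17.3 m north and 270.9 − (306.1) = -35.2 m east.
Residual distance = √(17.3² + (-35.2)²) = 39.3 m.

39 m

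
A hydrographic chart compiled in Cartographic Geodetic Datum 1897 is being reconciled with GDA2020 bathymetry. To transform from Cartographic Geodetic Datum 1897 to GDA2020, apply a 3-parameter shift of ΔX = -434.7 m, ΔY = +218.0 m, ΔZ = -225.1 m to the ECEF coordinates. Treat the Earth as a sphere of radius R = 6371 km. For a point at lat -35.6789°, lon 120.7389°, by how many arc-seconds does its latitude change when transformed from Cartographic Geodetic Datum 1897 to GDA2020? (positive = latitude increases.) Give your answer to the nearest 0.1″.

sin φ = -0.583242, cos φ = 0.812298, sin λ = 0.859505, cos λ = -0.511127.
North component: ΔN = −sin φ cos λ·ΔX − sin φ sin λ·ΔY + cos φ·ΔZ = −(-0.583242)(-0.511127)(-434.7) − (-0.583242)(0.859505)(218.0) + (0.812298)(-225.1) = 56.02 m.
1° of latitude spans πR/180 = 111195 m, so Δφ = 56.02 / 111195 × 3600 = 1.814″.

Δφ = 1.8″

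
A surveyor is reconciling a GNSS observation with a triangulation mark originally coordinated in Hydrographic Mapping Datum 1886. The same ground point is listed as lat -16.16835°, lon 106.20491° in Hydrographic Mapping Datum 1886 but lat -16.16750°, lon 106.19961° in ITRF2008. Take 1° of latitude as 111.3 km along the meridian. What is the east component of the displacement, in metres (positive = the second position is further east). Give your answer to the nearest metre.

Δφ = -16.16750° − -16.16835° = +0.00085°; Δλ = 106.19961° − 106.20491° = -0.00530°.
ΔN = Δφ × 111300 = 94.6 m; ΔE = Δλ × 111300 × cos(-16.16835°) = -0.00530 × 111300 × 0.960448 = -566.6 m.

ΔE = -567 m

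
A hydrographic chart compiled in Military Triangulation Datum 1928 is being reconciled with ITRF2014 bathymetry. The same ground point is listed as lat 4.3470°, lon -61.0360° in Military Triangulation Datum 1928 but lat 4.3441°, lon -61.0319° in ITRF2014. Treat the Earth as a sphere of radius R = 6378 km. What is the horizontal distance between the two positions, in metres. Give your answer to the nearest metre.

Δφ = 4.3441° − 4.3470° = -0.0029°; Δλ = -61.0319° − -61.0360° = +0.0041°.
1° along a meridian = πR/180 = 111317 m.
ΔN = Δφ × 111317 = -322.8 m; ΔE = Δλ × 111317 × cos(4.3470°) = +0.0041 × 111317 × 0.997123 = 455.1 m.
Distance = √(ΔE² + ΔN²) = √(455.1² + (-322.8)²) = 558.0 m.

558 m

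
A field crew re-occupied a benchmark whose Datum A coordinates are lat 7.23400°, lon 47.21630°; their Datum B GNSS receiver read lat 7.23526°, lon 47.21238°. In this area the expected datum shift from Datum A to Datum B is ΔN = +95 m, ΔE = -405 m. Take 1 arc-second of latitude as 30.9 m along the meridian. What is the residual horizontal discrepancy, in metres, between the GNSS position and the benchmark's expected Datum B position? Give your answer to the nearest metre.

Observed coordinate differences: Δφ = +0.00126°, Δλ = -0.00392°.
Converting to metres (1° lat = 111240 m, cos φ = 0.992040): observed ΔN = 140.2 m, observed ΔE = -432.6 m.
Subtracting the expected shift leaves a residual of 140.2 − (95) = 45.2 m north and -432.6 − (-405) = -27.6 m east.
Residual distance = √(45.2² + (-27.6)²) = 52.9 m.

53 m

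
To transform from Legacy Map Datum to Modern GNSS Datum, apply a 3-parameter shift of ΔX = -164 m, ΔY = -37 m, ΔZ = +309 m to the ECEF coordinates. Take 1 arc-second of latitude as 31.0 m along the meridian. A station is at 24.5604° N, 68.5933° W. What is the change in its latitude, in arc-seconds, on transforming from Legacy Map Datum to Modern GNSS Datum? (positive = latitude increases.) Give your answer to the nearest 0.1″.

sin φ = 0.415652, cos φ = 0.909524, sin λ = -0.931013, cos λ = 0.364986.
North component: ΔN = −sin φ cos λ·ΔX − sin φ sin λ·ΔY + cos φ·ΔZ = −(0.415652)(0.364986)(-164) − (0.415652)(-0.931013)(-37) + (0.909524)(309) = 291.60 m.
1° of latitude spans 3600 × 31.00 = 111600 m, so Δφ = 291.60 / 111600 × 3600 = 9.407″.

Δφ = 9.4″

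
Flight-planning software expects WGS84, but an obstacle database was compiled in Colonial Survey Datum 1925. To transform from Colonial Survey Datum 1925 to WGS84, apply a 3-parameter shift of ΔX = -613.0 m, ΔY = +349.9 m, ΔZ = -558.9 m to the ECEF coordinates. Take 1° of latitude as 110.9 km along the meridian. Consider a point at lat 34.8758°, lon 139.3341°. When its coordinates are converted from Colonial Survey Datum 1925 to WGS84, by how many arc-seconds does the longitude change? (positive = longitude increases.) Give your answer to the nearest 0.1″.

sin φ = 0.571799, cos φ = 0.820393, sin λ = 0.651647, cos λ = -0.758522.
East component: ΔE = −sin λ·ΔX + cos λ·ΔY = −(0.651647)(-613.0) + (-0.758522)(349.9) = 134.05 m.
1° of latitude spans 110900 m; at latitude φ, 1° of longitude spans that × cos φ = 90981.6 m, so Δλ = 134.05 / 90981.6 × 3600 = 5.304″.

Δλ = 5.3″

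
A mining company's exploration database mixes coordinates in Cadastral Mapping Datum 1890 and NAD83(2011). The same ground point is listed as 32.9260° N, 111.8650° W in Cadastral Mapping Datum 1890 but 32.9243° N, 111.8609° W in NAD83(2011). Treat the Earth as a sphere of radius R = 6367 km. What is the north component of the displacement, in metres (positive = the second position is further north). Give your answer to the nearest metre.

ΔN = -189 m

Δφ = 32.9243° − 32.9260° = -0.0017°; Δλ = -111.8609° − -111.8650° = +0.0041°.
1° along a meridian = πR/180 = 111125 m.
ΔN = Δφ × 111125 = -188.9 m; ΔE = Δλ × 111125 × cos(32.9260°) = +0.0041 × 111125 × 0.839373 = 382.4 m.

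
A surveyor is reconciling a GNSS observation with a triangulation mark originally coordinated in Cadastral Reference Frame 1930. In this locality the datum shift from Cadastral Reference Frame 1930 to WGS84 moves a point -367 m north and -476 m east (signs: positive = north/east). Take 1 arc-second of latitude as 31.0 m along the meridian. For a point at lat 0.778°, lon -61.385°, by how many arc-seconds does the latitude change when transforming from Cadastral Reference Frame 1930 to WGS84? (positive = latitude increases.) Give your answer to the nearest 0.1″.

Δφ = -11.8″

1″ of latitude = 31.00 m, so Δφ = -367.0 / 31.00 = -11.839″.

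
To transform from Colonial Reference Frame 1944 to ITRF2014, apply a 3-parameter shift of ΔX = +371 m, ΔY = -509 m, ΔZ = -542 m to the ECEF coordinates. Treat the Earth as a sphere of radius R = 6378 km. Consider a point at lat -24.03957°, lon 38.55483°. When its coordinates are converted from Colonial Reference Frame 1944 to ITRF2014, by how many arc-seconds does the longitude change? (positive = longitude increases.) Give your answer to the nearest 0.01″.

Δλ = -22.28″

sin φ = -0.407367, cos φ = 0.913264, sin λ = 0.623263, cos λ = 0.782012.
East component: ΔE = −sin λ·ΔX + cos λ·ΔY = −(0.623263)(371) + (0.782012)(-509) = -629.27 m.
1° of latitude spans πR/180 = 111317 m; at latitude φ, 1° of longitude spans that × cos φ = 101661.9 m, so Δλ = -629.27 / 101661.9 × 3600 = -22.284″.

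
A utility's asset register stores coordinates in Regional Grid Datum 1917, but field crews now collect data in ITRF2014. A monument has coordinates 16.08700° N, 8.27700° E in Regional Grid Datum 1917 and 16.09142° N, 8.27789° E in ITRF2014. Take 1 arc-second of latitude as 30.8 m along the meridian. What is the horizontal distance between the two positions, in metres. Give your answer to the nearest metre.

Δφ = 16.09142° − 16.08700° = +0.00442°; Δλ = 8.27789° − 8.27700° = +0.00089°.
1° of latitude = 3600 × 30.80 = 110880 m.
ΔN = Δφ × 110880 = 490.1 m; ΔE = Δλ × 110880 × cos(16.08700°) = +0.00089 × 110880 × 0.960842 = 94.8 m.
Distance = √(ΔE² + ΔN²) = √(94.8² + 490.1²) = 499.2 m.

499 m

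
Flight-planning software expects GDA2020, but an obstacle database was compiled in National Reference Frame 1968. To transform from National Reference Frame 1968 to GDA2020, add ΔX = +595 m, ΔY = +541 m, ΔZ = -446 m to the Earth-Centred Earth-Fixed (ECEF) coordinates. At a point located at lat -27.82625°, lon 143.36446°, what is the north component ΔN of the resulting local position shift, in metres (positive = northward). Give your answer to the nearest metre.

ΔN = -467 m

The local north axis is (−sin φ cos λ, −sin φ sin λ, cos φ), giving ΔN = -222.873 + 150.693 − 394.428 = -466.61 m.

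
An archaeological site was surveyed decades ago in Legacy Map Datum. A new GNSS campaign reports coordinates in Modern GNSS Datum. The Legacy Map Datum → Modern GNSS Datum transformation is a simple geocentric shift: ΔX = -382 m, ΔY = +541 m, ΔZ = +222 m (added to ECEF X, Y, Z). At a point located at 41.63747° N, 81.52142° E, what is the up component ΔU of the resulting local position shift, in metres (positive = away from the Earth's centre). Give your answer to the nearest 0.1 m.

The local up (radial) axis is (cos φ cos λ, cos φ sin λ, sin φ), giving ΔU = -42.093 + 399.905 + 147.500 = 505.31 m.

ΔU = 505.3 m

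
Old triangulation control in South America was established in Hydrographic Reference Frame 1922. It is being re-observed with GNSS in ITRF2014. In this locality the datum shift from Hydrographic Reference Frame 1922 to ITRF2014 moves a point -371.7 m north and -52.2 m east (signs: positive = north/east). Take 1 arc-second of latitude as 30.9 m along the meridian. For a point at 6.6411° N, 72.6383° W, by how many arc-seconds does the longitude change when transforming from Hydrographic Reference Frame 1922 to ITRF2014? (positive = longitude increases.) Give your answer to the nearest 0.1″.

At latitude 6.6411°, cos φ = 0.993290.
1″ of longitude at this latitude = 30.90 × cos φ = 30.6927 m, so Δλ = -52.2 / 30.6927 = -1.701″.

Δλ = -1.7″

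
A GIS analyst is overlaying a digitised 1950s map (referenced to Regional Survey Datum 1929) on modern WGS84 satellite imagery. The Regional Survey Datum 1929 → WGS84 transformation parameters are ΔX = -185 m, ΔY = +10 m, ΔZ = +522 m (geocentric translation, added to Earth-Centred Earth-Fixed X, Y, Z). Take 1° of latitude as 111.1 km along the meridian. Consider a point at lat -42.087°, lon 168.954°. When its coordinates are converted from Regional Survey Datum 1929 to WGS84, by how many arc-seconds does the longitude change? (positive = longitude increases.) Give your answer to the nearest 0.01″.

sin φ = -0.670258, cos φ = 0.742128, sin λ = 0.191597, cos λ = -0.981474.
East component: ΔE = −sin λ·ΔX + cos λ·ΔY = −(0.191597)(-185) + (-0.981474)(10) = 25.63 m.
1° of latitude spans 111100 m; at latitude φ, 1° of longitude spans that × cos φ = 82450.4 m, so Δλ = 25.63 / 82450.4 × 3600 = 1.119″.

Δλ = 1.12″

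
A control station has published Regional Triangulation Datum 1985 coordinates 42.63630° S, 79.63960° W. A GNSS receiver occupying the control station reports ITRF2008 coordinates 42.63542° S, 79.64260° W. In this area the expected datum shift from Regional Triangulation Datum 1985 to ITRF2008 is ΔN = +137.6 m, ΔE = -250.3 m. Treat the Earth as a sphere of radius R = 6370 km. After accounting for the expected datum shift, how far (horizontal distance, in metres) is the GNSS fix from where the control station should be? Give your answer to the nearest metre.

Observed coordinate differences: Δφ = +0.00088°, Δλ = -0.00300°.
Converting to metres (1° lat = 111177 m, cos φ = 0.735668): observed ΔN = 97.8 m, observed ΔE = -245.4 m.
Subtracting the expected shift leaves a residual of 97.8 − (137.6) = -39.8 m north and -245.4 − (-250.3) = 4.9 m east.
Residual distance = √((-39.8)² + 4.9²) = 40.1 m.

40 m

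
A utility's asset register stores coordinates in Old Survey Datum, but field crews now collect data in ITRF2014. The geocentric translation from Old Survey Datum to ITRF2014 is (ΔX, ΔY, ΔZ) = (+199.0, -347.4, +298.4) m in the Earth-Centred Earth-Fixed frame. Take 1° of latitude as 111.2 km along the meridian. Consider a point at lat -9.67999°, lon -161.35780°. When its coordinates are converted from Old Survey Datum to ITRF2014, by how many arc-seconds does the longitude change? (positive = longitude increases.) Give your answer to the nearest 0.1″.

Δλ = 12.9″

sin φ = -0.168145, cos φ = 0.985762, sin λ = -0.319657, cos λ = -0.947533.
East component: ΔE = −sin λ·ΔX + cos λ·ΔY = −(-0.319657)(199.0) + (-0.947533)(-347.4) = 392.78 m.
1° of latitude spans 111200 m; at latitude φ, 1° of longitude spans that × cos φ = 109616.8 m, so Δλ = 392.78 / 109616.8 × 3600 = 12.900″.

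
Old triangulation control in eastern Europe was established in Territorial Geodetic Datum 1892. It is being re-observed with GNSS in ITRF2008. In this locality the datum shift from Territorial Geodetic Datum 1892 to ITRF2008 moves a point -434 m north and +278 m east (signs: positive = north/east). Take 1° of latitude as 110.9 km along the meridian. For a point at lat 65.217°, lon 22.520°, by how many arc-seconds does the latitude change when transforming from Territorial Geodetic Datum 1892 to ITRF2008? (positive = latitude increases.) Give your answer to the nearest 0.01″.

1° of latitude = 110.9 km, so Δφ = -434.0 / 110900 = -0.0039134° = -14.088″.

Δφ = -14.09″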